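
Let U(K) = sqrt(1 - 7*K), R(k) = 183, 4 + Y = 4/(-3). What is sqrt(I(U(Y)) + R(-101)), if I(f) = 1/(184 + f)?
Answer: sqrt(101019 + 183*sqrt(345))/sqrt(552 + sqrt(345)) ≈ 13.528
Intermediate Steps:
Y = -16/3 (Y = -4 + 4/(-3) = -4 + 4*(-1/3) = -4 - 4/3 = -16/3 ≈ -5.3333)
sqrt(I(U(Y)) + R(-101)) = sqrt(1/(184 + sqrt(1 - 7*(-16/3))) + 183) = sqrt(1/(184 + sqrt(1 + 112/3)) + 183) = sqrt(1/(184 + sqrt(115/3)) + 183) = sqrt(1/(184 + sqrt(345)/3) + 183) = sqrt(183 + 1/(184 + sqrt(345)/3))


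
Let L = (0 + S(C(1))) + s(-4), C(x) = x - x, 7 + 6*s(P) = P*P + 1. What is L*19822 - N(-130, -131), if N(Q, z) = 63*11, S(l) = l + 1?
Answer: 156497/3 ≈ 52166.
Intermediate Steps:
s(P) = -1 + P²/6 (s(P) = -7/6 + (P*P + 1)/6 = -7/6 + (P² + 1)/6 = -7/6 + (1 + P²)/6 = -7/6 + (⅙ + P²/6) = -1 + P²/6)
C(x) = 0
S(l) = 1 + l
N(Q, z) = 693
L = 8/3 (L = (0 + (1 + 0)) + (-1 + (⅙)*(-4)²) = (0 + 1) + (-1 + (⅙)*16) = 1 + (-1 + 8/3) = 1 + 5/3 = 8/3 ≈ 2.6667)
L*19822 - N(-130, -131) = (8/3)*19822 - 1*693 = 158576/3 - 693 = 156497/3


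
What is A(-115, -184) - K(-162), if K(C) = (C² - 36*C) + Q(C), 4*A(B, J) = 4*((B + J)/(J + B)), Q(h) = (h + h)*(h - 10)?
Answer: -87803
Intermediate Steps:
Q(h) = 2*h*(-10 + h) (Q(h) = (2*h)*(-10 + h) = 2*h*(-10 + h))
A(B, J) = 1 (A(B, J) = (4*((B + J)/(J + B)))/4 = (4*((B + J)/(B + J)))/4 = (4*1)/4 = (¼)*4 = 1)
K(C) = C² - 36*C + 2*C*(-10 + C) (K(C) = (C² - 36*C) + 2*C*(-10 + C) = C² - 36*C + 2*C*(-10 + C))
A(-115, -184) - K(-162) = 1 - (-162)*(-56 + 3*(-162)) = 1 - (-162)*(-56 - 486) = 1 - (-162)*(-542) = 1 - 1*87804 = 1 - 87804 = -87803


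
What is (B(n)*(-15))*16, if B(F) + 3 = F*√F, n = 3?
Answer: 720 - 720*√3 ≈ -527.08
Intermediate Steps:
B(F) = -3 + F^(3/2) (B(F) = -3 + F*√F = -3 + F^(3/2))
(B(n)*(-15))*16 = ((-3 + 3^(3/2))*(-15))*16 = ((-3 + 3*√3)*(-15))*16 = (45 - 45*√3)*16 = 720 - 720*√3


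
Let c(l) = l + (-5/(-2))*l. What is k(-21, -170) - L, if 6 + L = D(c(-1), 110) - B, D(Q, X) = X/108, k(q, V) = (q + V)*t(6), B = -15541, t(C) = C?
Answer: -900829/54 ≈ -16682.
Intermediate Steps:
c(l) = 7*l/2 (c(l) = l + (-5*(-½))*l = l + 5*l/2 = 7*l/2)
k(q, V) = 6*V + 6*q (k(q, V) = (q + V)*6 = (V + q)*6 = 6*V + 6*q)
D(Q, X) = X/108 (D(Q, X) = X*(1/108) = X/108)
L = 838945/54 (L = -6 + ((1/108)*110 - 1*(-15541)) = -6 + (55/54 + 15541) = -6 + 839269/54 = 838945/54 ≈ 15536.)
k(-21, -170) - L = (6*(-170) + 6*(-21)) - 1*838945/54 = (-1020 - 126) - 838945/54 = -1146 - 838945/54 = -900829/54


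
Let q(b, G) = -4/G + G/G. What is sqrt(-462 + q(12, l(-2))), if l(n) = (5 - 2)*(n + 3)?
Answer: I*sqrt(4161)/3 ≈ 21.502*I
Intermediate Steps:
l(n) = 9 + 3*n (l(n) = 3*(3 + n) = 9 + 3*n)
q(b, G) = 1 - 4/G (q(b, G) = -4/G + 1 = 1 - 4/G)
sqrt(-462 + q(12, l(-2))) = sqrt(-462 + (-4 + (9 + 3*(-2)))/(9 + 3*(-2))) = sqrt(-462 + (-4 + (9 - 6))/(9 - 6)) = sqrt(-462 + (-4 + 3)/3) = sqrt(-462 + (1/3)*(-1)) = sqrt(-462 - 1/3) = sqrt(-1387/3) = I*sqrt(4161)/3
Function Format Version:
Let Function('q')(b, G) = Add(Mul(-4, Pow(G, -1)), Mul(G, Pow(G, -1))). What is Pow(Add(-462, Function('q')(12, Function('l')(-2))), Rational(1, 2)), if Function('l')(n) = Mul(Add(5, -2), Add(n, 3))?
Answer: Mul(Rational(1, 3), I, Pow(4161, Rational(1, 2))) ≈ Mul(21.502, I)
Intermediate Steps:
Function('l')(n) = Add(9, Mul(3, n)) (Function('l')(n) = Mul(3, Add(3, n)) = Add(9, Mul(3, n)))
Function('q')(b, G) = Add(1, Mul(-4, Pow(G, -1))) (Function('q')(b, G) = Add(Mul(-4, Pow(G, -1)), 1) = Add(1, Mul(-4, Pow(G, -1))))
Pow(Add(-462, Function('q')(12, Function('l')(-2))), Rational(1, 2)) = Pow(Add(-462, Mul(Pow(Add(9, Mul(3, -2)), -1), Add(-4, Add(9, Mul(3, -2))))), Rational(1, 2)) = Pow(Add(-462, Mul(Pow(Add(9, -6), -1), Add(-4, Add(9, -6)))), Rational(1, 2)) = Pow(Add(-462, Mul(Pow(3, -1), Add(-4, 3))), Rational(1, 2)) = Pow(Add(-462, Mul(Rational(1, 3), -1)), Rational(1, 2)) = Pow(Add(-462, Rational(-1, 3)), Rational(1, 2)) = Pow(Rational(-1387, 3), Rational(1, 2)) = Mul(Rational(1, 3), I, Pow(4161, Rational(1, 2)))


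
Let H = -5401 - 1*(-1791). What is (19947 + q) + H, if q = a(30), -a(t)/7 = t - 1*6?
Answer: 16169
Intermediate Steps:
a(t) = 42 - 7*t (a(t) = -7*(t - 1*6) = -7*(t - 6) = -7*(-6 + t) = 42 - 7*t)
q = -168 (q = 42 - 7*30 = 42 - 210 = -168)
H = -3610 (H = -5401 + 1791 = -3610)
(19947 + q) + H = (19947 - 168) - 3610 = 19779 - 3610 = 16169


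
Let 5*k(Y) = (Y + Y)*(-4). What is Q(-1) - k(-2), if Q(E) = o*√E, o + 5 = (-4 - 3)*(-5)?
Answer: -16/5 + 30*I ≈ -3.2 + 30.0*I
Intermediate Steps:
o = 30 (o = -5 + (-4 - 3)*(-5) = -5 - 7*(-5) = -5 + 35 = 30)
Q(E) = 30*√E
k(Y) = -8*Y/5 (k(Y) = ((Y + Y)*(-4))/5 = ((2*Y)*(-4))/5 = (-8*Y)/5 = -8*Y/5)
Q(-1) - k(-2) = 30*√(-1) - (-8)*(-2)/5 = 30*I - 1*16/5 = 30*I - 16/5 = -16/5 + 30*I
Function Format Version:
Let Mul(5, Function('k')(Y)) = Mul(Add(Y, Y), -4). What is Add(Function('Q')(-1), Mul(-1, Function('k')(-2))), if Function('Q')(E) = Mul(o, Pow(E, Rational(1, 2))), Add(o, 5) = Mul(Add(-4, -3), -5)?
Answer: Add(Rational(-16, 5), Mul(30, I)) ≈ Add(-3.2000, Mul(30.000, I))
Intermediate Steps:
o = 30 (o = Add(-5, Mul(Add(-4, -3), -5)) = Add(-5, Mul(-7, -5)) = Add(-5, 35) = 30)
Function('Q')(E) = Mul(30, Pow(E, Rational(1, 2)))
Function('k')(Y) = Mul(Rational(-8, 5), Y) (Function('k')(Y) = Mul(Rational(1, 5), Mul(Add(Y, Y), -4)) = Mul(Rational(1, 5), Mul(Mul(2, Y), -4)) = Mul(Rational(1, 5), Mul(-8, Y)) = Mul(Rational(-8, 5), Y))
Add(Function('Q')(-1), Mul(-1, Function('k')(-2))) = Add(Mul(30, Pow(-1, Rational(1, 2))), Mul(-1, Mul(Rational(-8, 5), -2))) = Add(Mul(30, I), Mul(-1, Rational(16, 5))) = Add(Mul(30, I), Rational(-16, 5)) = Add(Rational(-16, 5), Mul(30, I))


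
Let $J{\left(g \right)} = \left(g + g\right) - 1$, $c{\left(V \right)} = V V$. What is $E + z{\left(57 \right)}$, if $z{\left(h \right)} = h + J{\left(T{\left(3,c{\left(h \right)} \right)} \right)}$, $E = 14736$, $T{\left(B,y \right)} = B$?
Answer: $14798$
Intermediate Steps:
$c{\left(V \right)} = V^{2}$
$J{\left(g \right)} = -1 + 2 g$ ($J{\left(g \right)} = 2 g - 1 = -1 + 2 g$)
$z{\left(h \right)} = 5 + h$ ($z{\left(h \right)} = h + \left(-1 + 2 \cdot 3\right) = h + \left(-1 + 6\right) = h + 5 = 5 + h$)
$E + z{\left(57 \right)} = 14736 + \left(5 + 57\right) = 14736 + 62 = 14798$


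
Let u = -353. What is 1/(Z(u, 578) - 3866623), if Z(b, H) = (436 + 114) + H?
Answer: -1/3865495 ≈ -2.5870e-7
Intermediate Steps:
Z(b, H) = 550 + H
1/(Z(u, 578) - 3866623) = 1/((550 + 578) - 3866623) = 1/(1128 - 3866623) = 1/(-3865495) = -1/3865495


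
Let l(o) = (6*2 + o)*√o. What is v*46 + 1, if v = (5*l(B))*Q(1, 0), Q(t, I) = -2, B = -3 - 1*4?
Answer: 1 - 2300*I*√7 ≈ 1.0 - 6085.2*I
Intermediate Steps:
B = -7 (B = -3 - 4 = -7)
l(o) = √o*(12 + o) (l(o) = (12 + o)*√o = √o*(12 + o))
v = -50*I*√7 (v = (5*(√(-7)*(12 - 7)))*(-2) = (5*((I*√7)*5))*(-2) = (5*(5*I*√7))*(-2) = (25*I*√7)*(-2) = -50*I*√7 ≈ -132.29*I)
v*46 + 1 = -50*I*√7*46 + 1 = -2300*I*√7 + 1 = 1 - 2300*I*√7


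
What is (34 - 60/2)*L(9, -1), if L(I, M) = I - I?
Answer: 0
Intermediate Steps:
L(I, M) = 0
(34 - 60/2)*L(9, -1) = (34 - 60/2)*0 = (34 - 60*1/2)*0 = (34 - 30)*0 = 4*0 = 0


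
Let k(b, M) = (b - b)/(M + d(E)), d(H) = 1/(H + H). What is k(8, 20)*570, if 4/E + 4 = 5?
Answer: 0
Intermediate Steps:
E = 4 (E = 4/(-4 + 5) = 4/1 = 4*1 = 4)
d(H) = 1/(2*H)
k(b, M) = 0 (k(b, M) = (b - b)/(M + (½)/4) = 0/(M + (½)*(¼)) = 0/(M + ⅛) = 0/(⅛ + M) = 0)
k(8, 20)*570 = 0*570 = 0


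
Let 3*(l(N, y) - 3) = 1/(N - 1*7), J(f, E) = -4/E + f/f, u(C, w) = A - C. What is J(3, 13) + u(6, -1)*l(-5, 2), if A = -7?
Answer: -17759/468 ≈ -37.947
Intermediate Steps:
u(C, w) = -7 - C
J(f, E) = 1 - 4/E (J(f, E) = -4/E + 1 = 1 - 4/E)
l(N, y) = 3 + 1/(3*(-7 + N)) (l(N, y) = 3 + 1/(3*(N - 1*7)) = 3 + 1/(3*(N - 7)) = 3 + 1/(3*(-7 + N)))
J(3, 13) + u(6, -1)*l(-5, 2) = (-4 + 13)/13 + (-7 - 1*6)*((-62 + 9*(-5))/(3*(-7 - 5))) = (1/13)*9 + (-7 - 6)*((1/3)*(-62 - 45)/(-12)) = 9/13 - 13*(-1)*(-107)/(3*12) = 9/13 - 13*107/36 = 9/13 - 1391/36 = -17759/468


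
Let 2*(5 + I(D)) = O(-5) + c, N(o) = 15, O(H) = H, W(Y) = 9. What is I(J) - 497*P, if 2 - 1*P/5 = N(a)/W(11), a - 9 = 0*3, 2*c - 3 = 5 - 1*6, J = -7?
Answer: -2506/3 ≈ -835.33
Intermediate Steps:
c = 1 (c = 3/2 + (5 - 1*6)/2 = 3/2 + (5 - 6)/2 = 3/2 + (½)*(-1) = 3/2 - ½ = 1)
a = 9 (a = 9 + 0*3 = 9 + 0 = 9)
I(D) = -7 (I(D) = -5 + (-5 + 1)/2 = -5 + (½)*(-4) = -5 - 2 = -7)
P = 5/3 (P = 10 - 75/9 = 10 - 5*5/3 = 10 - 25/3 = 5/3 ≈ 1.6667)
I(J) - 497*P = -7 - 497*5/3 = -7 - 2485/3 = -2506/3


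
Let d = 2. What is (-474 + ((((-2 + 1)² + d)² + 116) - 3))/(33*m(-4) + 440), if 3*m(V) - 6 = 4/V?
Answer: -32/45 ≈ -0.71111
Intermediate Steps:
m(V) = 2 + 4/(3*V) (m(V) = 2 + (4/V)/3 = 2 + 4/(3*V))
(-474 + ((((-2 + 1)² + d)² + 116) - 3))/(33*m(-4) + 440) = (-474 + ((((-2 + 1)² + 2)² + 116) - 3))/(33*(2 + (4/3)/(-4)) + 440) = (-474 + ((((-1)² + 2)² + 116) - 3))/(33*(2 + (4/3)*(-¼)) + 440) = (-474 + (((1 + 2)² + 116) - 3))/(33*(2 - ⅓) + 440) = (-474 + ((3² + 116) - 3))/(33*(5/3) + 440) = (-474 + ((9 + 116) - 3))/(55 + 440) = (-474 + (125 - 3))/495 = (-474 + 122)*(1/495) = -352*1/495 = -32/45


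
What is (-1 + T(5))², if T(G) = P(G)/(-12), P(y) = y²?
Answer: 1369/144 ≈ 9.5069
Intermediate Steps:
T(G) = -G²/12 (T(G) = G²/(-12) = G²*(-1/12) = -G²/12)
(-1 + T(5))² = (-1 - 1/12*5²)² = (-1 - 1/12*25)² = (-1 - 25/12)² = (-37/12)² = 1369/144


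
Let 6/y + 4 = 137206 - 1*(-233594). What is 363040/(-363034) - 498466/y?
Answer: -16774820852177516/544551 ≈ -3.0805e+10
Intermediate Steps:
y = 3/185398 (y = 6/(-4 + (137206 - 1*(-233594))) = 6/(-4 + (137206 + 233594)) = 6/(-4 + 370800) = 6/370796 = 6*(1/370796) = 3/185398 ≈ 1.6181e-5)
363040/(-363034) - 498466/y = 363040/(-363034) - 498466/3/185398 = 363040*(-1/363034) - 498466*185398/3 = -181520/181517 - 92414599468/3 = -16774820852177516/544551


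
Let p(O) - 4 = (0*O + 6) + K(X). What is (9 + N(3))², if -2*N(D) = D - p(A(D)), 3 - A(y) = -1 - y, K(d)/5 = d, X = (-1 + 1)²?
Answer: 625/4 ≈ 156.25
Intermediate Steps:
X = 0 (X = 0² = 0)
K(d) = 5*d
A(y) = 4 + y (A(y) = 3 - (-1 - y) = 3 + (1 + y) = 4 + y)
p(O) = 10 (p(O) = 4 + ((0*O + 6) + 5*0) = 4 + ((0 + 6) + 0) = 4 + (6 + 0) = 4 + 6 = 10)
N(D) = 5 - D/2 (N(D) = -(D - 1*10)/2 = -(D - 10)/2 = -(-10 + D)/2 = 5 - D/2)
(9 + N(3))² = (9 + (5 - ½*3))² = (9 + (5 - 3/2))² = (9 + 7/2)² = (25/2)² = 625/4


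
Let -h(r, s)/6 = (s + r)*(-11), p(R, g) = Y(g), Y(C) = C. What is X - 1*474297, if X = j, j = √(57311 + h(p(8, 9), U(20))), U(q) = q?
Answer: -474297 + 5*√2369 ≈ -4.7405e+5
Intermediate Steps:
p(R, g) = g
h(r, s) = 66*r + 66*s (h(r, s) = -6*(s + r)*(-11) = -6*(r + s)*(-11) = -6*(-11*r - 11*s) = 66*r + 66*s)
j = 5*√2369 (j = √(57311 + (66*9 + 66*20)) = √(57311 + (594 + 1320)) = √(57311 + 1914) = √59225 = 5*√2369 ≈ 243.36)
X = 5*√2369 ≈ 243.36
X - 1*474297 = 5*√2369 - 1*474297 = 5*√2369 - 474297 = -474297 + 5*√2369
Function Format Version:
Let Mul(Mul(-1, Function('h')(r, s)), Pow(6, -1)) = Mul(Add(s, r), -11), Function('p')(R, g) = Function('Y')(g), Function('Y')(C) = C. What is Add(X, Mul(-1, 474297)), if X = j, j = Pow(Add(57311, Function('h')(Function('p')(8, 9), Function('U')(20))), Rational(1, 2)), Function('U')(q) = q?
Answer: Add(-474297, Mul(5, Pow(2369, Rational(1, 2)))) ≈ -4.7405e+5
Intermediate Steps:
Function('p')(R, g) = g
Function('h')(r, s) = Add(Mul(66, r), Mul(66, s)) (Function('h')(r, s) = Mul(-6, Mul(Add(s, r), -11)) = Mul(-6, Mul(Add(r, s), -11)) = Mul(-6, Add(Mul(-11, r), Mul(-11, s))) = Add(Mul(66, r), Mul(66, s)))
j = Mul(5, Pow(2369, Rational(1, 2))) (j = Pow(Add(57311, Add(Mul(66, 9), Mul(66, 20))), Rational(1, 2)) = Pow(Add(57311, Add(594, 1320)), Rational(1, 2)) = Pow(Add(57311, 1914), Rational(1, 2)) = Pow(59225, Rational(1, 2)) = Mul(5, Pow(2369, Rational(1, 2))) ≈ 243.36)
X = Mul(5, Pow(2369, Rational(1, 2))) ≈ 243.36
Add(X, Mul(-1, 474297)) = Add(Mul(5, Pow(2369, Rational(1, 2))), Mul(-1, 474297)) = Add(Mul(5, Pow(2369, Rational(1, 2))), -474297) = Add(-474297, Mul(5, Pow(2369, Rational(1, 2))))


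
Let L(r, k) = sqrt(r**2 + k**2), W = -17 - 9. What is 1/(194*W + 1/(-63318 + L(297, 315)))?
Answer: -20221303707678/101996256220903825 + 9*sqrt(2314)/101996256220903825 ≈ -0.00019826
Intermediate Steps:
W = -26
L(r, k) = sqrt(k**2 + r**2)
1/(194*W + 1/(-63318 + L(297, 315))) = 1/(194*(-26) + 1/(-63318 + sqrt(315**2 + 297**2))) = 1/(-5044 + 1/(-63318 + sqrt(99225 + 88209))) = 1/(-5044 + 1/(-63318 + sqrt(187434))) = 1/(-5044 + 1/(-63318 + 9*sqrt(2314)))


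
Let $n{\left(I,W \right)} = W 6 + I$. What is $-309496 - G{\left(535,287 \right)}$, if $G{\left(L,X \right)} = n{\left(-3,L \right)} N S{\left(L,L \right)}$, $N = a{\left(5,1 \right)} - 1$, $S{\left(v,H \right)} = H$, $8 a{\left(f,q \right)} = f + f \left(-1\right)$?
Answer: $1406249$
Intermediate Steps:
$a{\left(f,q \right)} = 0$ ($a{\left(f,q \right)} = \frac{f + f \left(-1\right)}{8} = \frac{f - f}{8} = \frac{1}{8} \cdot 0 = 0$)
$N = -1$ ($N = 0 - 1 = -1$)
$n{\left(I,W \right)} = I + 6 W$ ($n{\left(I,W \right)} = 6 W + I = I + 6 W$)
$G{\left(L,X \right)} = L \left(3 - 6 L\right)$ ($G{\left(L,X \right)} = \left(-3 + 6 L\right) \left(-1\right) L = \left(3 - 6 L\right) L = L \left(3 - 6 L\right)$)
$-309496 - G{\left(535,287 \right)} = -309496 - 3 \cdot 535 \left(1 - 1070\right) = -309496 - 3 \cdot 535 \left(-1069\right) = -309496 - -1715745 = -309496 + 1715745 = 1406249$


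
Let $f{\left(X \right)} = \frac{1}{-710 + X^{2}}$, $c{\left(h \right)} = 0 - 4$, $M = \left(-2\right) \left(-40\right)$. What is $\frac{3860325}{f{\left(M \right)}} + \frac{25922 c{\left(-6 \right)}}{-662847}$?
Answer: $\frac{14559599569718438}{662847} \approx 2.1965 \cdot 10^{10}$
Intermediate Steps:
$M = 80$
$c{\left(h \right)} = -4$ ($c{\left(h \right)} = 0 - 4 = -4$)
$\frac{3860325}{f{\left(M \right)}} + \frac{25922 c{\left(-6 \right)}}{-662847} = \frac{3860325}{\frac{1}{-710 + 80^{2}}} + \frac{25922 \left(-4\right)}{-662847} = \frac{3860325}{\frac{1}{-710 + 6400}} - - \frac{103688}{662847} = \frac{3860325}{\frac{1}{5690}} + \frac{103688}{662847} = 3860325 \frac{1}{\frac{1}{5690}} + \frac{103688}{662847} = 3860325 \cdot 5690 + \frac{103688}{662847} = 21965249250 + \frac{103688}{662847} = \frac{14559599569718438}{662847}$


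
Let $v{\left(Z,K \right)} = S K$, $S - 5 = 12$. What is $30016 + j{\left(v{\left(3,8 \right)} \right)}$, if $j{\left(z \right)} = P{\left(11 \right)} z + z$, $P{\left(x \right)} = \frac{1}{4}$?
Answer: $30186$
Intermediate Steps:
$S = 17$ ($S = 5 + 12 = 17$)
$P{\left(x \right)} = \frac{1}{4}$
$v{\left(Z,K \right)} = 17 K$
$j{\left(z \right)} = \frac{5 z}{4}$ ($j{\left(z \right)} = \frac{z}{4} + z = \frac{5 z}{4}$)
$30016 + j{\left(v{\left(3,8 \right)} \right)} = 30016 + \frac{5 \cdot 17 \cdot 8}{4} = 30016 + \frac{5}{4} \cdot 136 = 30016 + 170 = 30186$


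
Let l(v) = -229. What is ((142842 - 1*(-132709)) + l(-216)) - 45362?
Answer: 229960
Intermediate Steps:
((142842 - 1*(-132709)) + l(-216)) - 45362 = ((142842 - 1*(-132709)) - 229) - 45362 = ((142842 + 132709) - 229) - 45362 = (275551 - 229) - 45362 = 275322 - 45362 = 229960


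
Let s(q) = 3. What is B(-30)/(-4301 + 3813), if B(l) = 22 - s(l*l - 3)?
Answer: -19/488 ≈ -0.038934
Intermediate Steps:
B(l) = 19 (B(l) = 22 - 1*3 = 22 - 3 = 19)
B(-30)/(-4301 + 3813) = 19/(-4301 + 3813) = 19/(-488) = -1/488*19 = -19/488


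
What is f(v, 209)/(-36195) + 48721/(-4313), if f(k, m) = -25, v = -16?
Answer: -18561566/1643253 ≈ -11.296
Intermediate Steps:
f(v, 209)/(-36195) + 48721/(-4313) = -25/(-36195) + 48721/(-4313) = -25*(-1/36195) + 48721*(-1/4313) = 5/7239 - 48721/4313 = -18561566/1643253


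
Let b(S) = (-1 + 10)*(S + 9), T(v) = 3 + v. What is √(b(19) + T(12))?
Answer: √267 ≈ 16.340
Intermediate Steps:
b(S) = 81 + 9*S (b(S) = 9*(9 + S) = 81 + 9*S)
√(b(19) + T(12)) = √((81 + 9*19) + (3 + 12)) = √((81 + 171) + 15) = √(252 + 15) = √267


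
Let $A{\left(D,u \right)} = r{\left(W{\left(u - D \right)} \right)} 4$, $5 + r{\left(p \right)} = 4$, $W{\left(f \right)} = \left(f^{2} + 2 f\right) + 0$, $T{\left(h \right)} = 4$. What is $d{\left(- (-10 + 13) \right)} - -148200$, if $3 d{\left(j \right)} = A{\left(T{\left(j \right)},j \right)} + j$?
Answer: $\frac{444593}{3} \approx 1.482 \cdot 10^{5}$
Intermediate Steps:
$W{\left(f \right)} = f^{2} + 2 f$
$r{\left(p \right)} = -1$ ($r{\left(p \right)} = -5 + 4 = -1$)
$A{\left(D,u \right)} = -4$ ($A{\left(D,u \right)} = \left(-1\right) 4 = -4$)
$d{\left(j \right)} = - \frac{4}{3} + \frac{j}{3}$ ($d{\left(j \right)} = \frac{-4 + j}{3} = - \frac{4}{3} + \frac{j}{3}$)
$d{\left(- (-10 + 13) \right)} - -148200 = \left(- \frac{4}{3} + \frac{\left(-1\right) \left(-10 + 13\right)}{3}\right) - -148200 = \left(- \frac{4}{3} + \frac{\left(-1\right) 3}{3}\right) + 148200 = \left(- \frac{4}{3} + \frac{1}{3} \left(-3\right)\right) + 148200 = \left(- \frac{4}{3} - 1\right) + 148200 = - \frac{7}{3} + 148200 = \frac{444593}{3}$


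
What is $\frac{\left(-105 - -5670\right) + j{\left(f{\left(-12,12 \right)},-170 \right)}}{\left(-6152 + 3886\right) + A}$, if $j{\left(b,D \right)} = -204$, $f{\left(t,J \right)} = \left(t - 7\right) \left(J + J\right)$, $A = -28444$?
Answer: $- \frac{5361}{30710} \approx -0.17457$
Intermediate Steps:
$f{\left(t,J \right)} = 2 J \left(-7 + t\right)$ ($f{\left(t,J \right)} = \left(-7 + t\right) 2 J = 2 J \left(-7 + t\right)$)
$\frac{\left(-105 - -5670\right) + j{\left(f{\left(-12,12 \right)},-170 \right)}}{\left(-6152 + 3886\right) + A} = \frac{\left(-105 - -5670\right) - 204}{\left(-6152 + 3886\right) - 28444} = \frac{\left(-105 + 5670\right) - 204}{-2266 - 28444} = \frac{5565 - 204}{-30710} = 5361 \left(- \frac{1}{30710}\right) = - \frac{5361}{30710}$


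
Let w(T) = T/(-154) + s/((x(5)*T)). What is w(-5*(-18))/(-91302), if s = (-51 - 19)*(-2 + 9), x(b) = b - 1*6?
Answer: -1684/31636143 ≈ -5.3230e-5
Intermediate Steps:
x(b) = -6 + b (x(b) = b - 6 = -6 + b)
s = -490 (s = -70*7 = -490)
w(T) = 490/T - T/154 (w(T) = T/(-154) - 490*1/(T*(-6 + 5)) = T*(-1/154) - 490*(-1/T) = -T/154 - (-490)/T = -T/154 + 490/T = 490/T - T/154)
w(-5*(-18))/(-91302) = (490/((-5*(-18))) - (-5)*(-18)/154)/(-91302) = (490/90 - 1/154*90)*(-1/91302) = (490*(1/90) - 45/77)*(-1/91302) = (49/9 - 45/77)*(-1/91302) = (3368/693)*(-1/91302) = -1684/31636143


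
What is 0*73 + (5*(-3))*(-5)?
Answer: 75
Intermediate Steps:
0*73 + (5*(-3))*(-5) = 0 - 15*(-5) = 0 + 75 = 75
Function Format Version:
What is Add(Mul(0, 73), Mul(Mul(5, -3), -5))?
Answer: 75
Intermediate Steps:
Add(Mul(0, 73), Mul(Mul(5, -3), -5)) = Add(0, Mul(-15, -5)) = Add(0, 75) = 75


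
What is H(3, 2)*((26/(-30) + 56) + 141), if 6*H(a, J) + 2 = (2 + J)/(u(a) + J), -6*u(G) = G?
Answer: 2942/135 ≈ 21.793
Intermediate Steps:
u(G) = -G/6
H(a, J) = -⅓ + (2 + J)/(6*(J - a/6)) (H(a, J) = -⅓ + ((2 + J)/(-a/6 + J))/6 = -⅓ + ((2 + J)/(J - a/6))/6 = -⅓ + (2 + J)/(6*(J - a/6)))
H(3, 2)*((26/(-30) + 56) + 141) = ((2 - 1*2 + (⅓)*3)/(-1*3 + 6*2))*((26/(-30) + 56) + 141) = ((2 - 2 + 1)/(-3 + 12))*((26*(-1/30) + 56) + 141) = (1/9)*((-13/15 + 56) + 141) = ((⅑)*1)*(827/15 + 141) = (⅑)*(2942/15) = 2942/135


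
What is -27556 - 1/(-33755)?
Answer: -930152779/33755 ≈ -27556.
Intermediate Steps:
-27556 - 1/(-33755) = -27556 - 1*(-1/33755) = -27556 + 1/33755 = -930152779/33755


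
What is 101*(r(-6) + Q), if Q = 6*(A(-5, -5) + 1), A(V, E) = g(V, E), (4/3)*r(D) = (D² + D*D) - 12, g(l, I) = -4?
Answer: 2727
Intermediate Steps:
r(D) = -9 + 3*D²/2 (r(D) = 3*((D² + D*D) - 12)/4 = 3*((D² + D²) - 12)/4 = 3*(2*D² - 12)/4 = 3*(-12 + 2*D²)/4 = -9 + 3*D²/2)
A(V, E) = -4
Q = -18 (Q = 6*(-4 + 1) = 6*(-3) = -18)
101*(r(-6) + Q) = 101*((-9 + (3/2)*(-6)²) - 18) = 101*((-9 + (3/2)*36) - 18) = 101*((-9 + 54) - 18) = 101*(45 - 18) = 101*27 = 2727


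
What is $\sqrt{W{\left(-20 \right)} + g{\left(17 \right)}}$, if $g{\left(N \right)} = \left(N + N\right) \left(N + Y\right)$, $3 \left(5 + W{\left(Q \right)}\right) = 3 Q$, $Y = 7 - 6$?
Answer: $\sqrt{587} \approx 24.228$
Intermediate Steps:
$Y = 1$
$W{\left(Q \right)} = -5 + Q$ ($W{\left(Q \right)} = -5 + \frac{3 Q}{3} = -5 + Q$)
$g{\left(N \right)} = 2 N \left(1 + N\right)$ ($g{\left(N \right)} = \left(N + N\right) \left(N + 1\right) = 2 N \left(1 + N\right)$)
$\sqrt{W{\left(-20 \right)} + g{\left(17 \right)}} = \sqrt{\left(-5 - 20\right) + 2 \cdot 17 \left(1 + 17\right)} = \sqrt{-25 + 2 \cdot 17 \cdot 18} = \sqrt{-25 + 612} = \sqrt{587}$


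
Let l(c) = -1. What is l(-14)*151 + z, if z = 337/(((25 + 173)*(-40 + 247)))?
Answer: -6188549/40986 ≈ -150.99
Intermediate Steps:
z = 337/40986 (z = 337/((198*207)) = 337/40986 ≈ 0.0082223)
l(-14)*151 + z = -1*151 + 337/40986 = -151 + 337/40986 = -6188549/40986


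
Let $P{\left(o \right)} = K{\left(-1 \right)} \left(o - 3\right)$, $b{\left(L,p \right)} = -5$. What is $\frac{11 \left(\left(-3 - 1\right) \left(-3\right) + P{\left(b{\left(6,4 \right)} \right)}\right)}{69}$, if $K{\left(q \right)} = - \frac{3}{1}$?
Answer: $\frac{132}{23} \approx 5.7391$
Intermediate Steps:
$K{\left(q \right)} = -3$ ($K{\left(q \right)} = \left(-3\right) 1 = -3$)
$P{\left(o \right)} = 9 - 3 o$ ($P{\left(o \right)} = - 3 \left(o - 3\right) = - 3 \left(-3 + o\right) = 9 - 3 o$)
$\frac{11 \left(\left(-3 - 1\right) \left(-3\right) + P{\left(b{\left(6,4 \right)} \right)}\right)}{69} = \frac{11 \left(\left(-3 - 1\right) \left(-3\right) + \left(9 - -15\right)\right)}{69} = 11 \left(\left(-4\right) \left(-3\right) + \left(9 + 15\right)\right) \frac{1}{69} = 11 \left(12 + 24\right) \frac{1}{69} = 11 \cdot 36 \cdot \frac{1}{69} = 396 \cdot \frac{1}{69} = \frac{132}{23}$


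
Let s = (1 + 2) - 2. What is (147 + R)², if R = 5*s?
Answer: 23104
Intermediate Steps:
s = 1 (s = 3 - 2 = 1)
R = 5 (R = 5*1 = 5)
(147 + R)² = (147 + 5)² = 152² = 23104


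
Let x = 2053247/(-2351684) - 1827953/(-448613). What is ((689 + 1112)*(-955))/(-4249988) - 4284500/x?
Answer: -19210494247765944666281845/14354991205519932708 ≈ -1.3382e+6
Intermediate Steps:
x = 3377654526441/1054996014292 (x = 2053247*(-1/2351684) - 1827953*(-1/448613) = -2053247/2351684 + 1827953/448613 = 3377654526441/1054996014292 ≈ 3.2016)
((689 + 1112)*(-955))/(-4249988) - 4284500/x = ((689 + 1112)*(-955))/(-4249988) - 4284500/3377654526441/1054996014292 = (1801*(-955))*(-1/4249988) - 4284500*1054996014292/3377654526441 = -1719955*(-1/4249988) - 4520130423234074000/3377654526441 = 1719955/4249988 - 4520130423234074000/3377654526441 = -19210494247765944666281845/14354991205519932708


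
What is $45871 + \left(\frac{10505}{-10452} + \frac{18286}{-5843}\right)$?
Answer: $\frac{2801136986369}{61071036} \approx 45867.0$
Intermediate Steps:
$45871 + \left(\frac{10505}{-10452} + \frac{18286}{-5843}\right) = 45871 + \left(10505 \left(- \frac{1}{10452}\right) + 18286 \left(- \frac{1}{5843}\right)\right) = 45871 - \frac{252505987}{61071036} = \frac{2801136986369}{61071036}$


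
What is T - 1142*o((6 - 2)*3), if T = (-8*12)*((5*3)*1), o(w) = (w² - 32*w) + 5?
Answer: 266930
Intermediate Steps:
o(w) = 5 + w² - 32*w
T = -1440 ≈ -1440.0
T - 1142*o((6 - 2)*3) = -1440 - 1142*(5 + ((6 - 2)*3)² - 32*(6 - 2)*3) = -1440 - 1142*(5 + (4*3)² - 128*3) = -1440 - 1142*(5 + 12² - 32*12) = -1440 - 1142*(5 + 144 - 384) = -1440 - 1142*(-235) = -1440 + 268370 = 266930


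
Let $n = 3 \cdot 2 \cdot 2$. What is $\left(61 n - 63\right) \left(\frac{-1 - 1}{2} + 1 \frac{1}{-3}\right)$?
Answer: $-892$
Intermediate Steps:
$n = 12$ ($n = 6 \cdot 2 = 12$)
$\left(61 n - 63\right) \left(\frac{-1 - 1}{2} + 1 \frac{1}{-3}\right) = \left(61 \cdot 12 - 63\right) \left(\frac{-1 - 1}{2} + 1 \frac{1}{-3}\right) = \left(732 - 63\right) \left(\left(-2\right) \frac{1}{2} + 1 \left(- \frac{1}{3}\right)\right) = 669 \left(-1 - \frac{1}{3}\right) = 669 \left(- \frac{4}{3}\right) = -892$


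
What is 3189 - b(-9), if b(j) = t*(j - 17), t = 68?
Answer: 4957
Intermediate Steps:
b(j) = -1156 + 68*j (b(j) = 68*(j - 17) = 68*(-17 + j) = -1156 + 68*j)
3189 - b(-9) = 3189 - (-1156 + 68*(-9)) = 3189 - (-1156 - 612) = 3189 - 1*(-1768) = 3189 + 1768 = 4957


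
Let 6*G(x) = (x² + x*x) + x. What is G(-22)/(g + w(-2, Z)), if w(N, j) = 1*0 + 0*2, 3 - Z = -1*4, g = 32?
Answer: 473/96 ≈ 4.9271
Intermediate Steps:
G(x) = x²/3 + x/6 (G(x) = ((x² + x*x) + x)/6 = ((x² + x²) + x)/6 = (2*x² + x)/6 = (x + 2*x²)/6 = x²/3 + x/6)
Z = 7 (Z = 3 - (-1)*4 = 3 - 1*(-4) = 3 + 4 = 7)
w(N, j) = 0 (w(N, j) = 0 + 0 = 0)
G(-22)/(g + w(-2, Z)) = ((⅙)*(-22)*(1 + 2*(-22)))/(32 + 0) = ((⅙)*(-22)*(1 - 44))/32 = ((⅙)*(-22)*(-43))*(1/32) = (473/3)*(1/32) = 473/96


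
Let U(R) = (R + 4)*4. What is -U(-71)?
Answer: 268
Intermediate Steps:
U(R) = 16 + 4*R (U(R) = (4 + R)*4 = 16 + 4*R)
-U(-71) = -(16 + 4*(-71)) = -(16 - 284) = -1*(-268) = 268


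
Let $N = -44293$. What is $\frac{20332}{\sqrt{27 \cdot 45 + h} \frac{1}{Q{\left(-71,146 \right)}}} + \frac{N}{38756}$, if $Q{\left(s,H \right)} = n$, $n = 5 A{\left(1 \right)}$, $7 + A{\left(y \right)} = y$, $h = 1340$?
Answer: $- \frac{44293}{38756} - \frac{121992 \sqrt{2555}}{511} \approx -12068.0$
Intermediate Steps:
$A{\left(y \right)} = -7 + y$
$n = -30$ ($n = 5 \left(-7 + 1\right) = 5 \left(-6\right) = -30$)
$Q{\left(s,H \right)} = -30$
$\frac{20332}{\sqrt{27 \cdot 45 + h} \frac{1}{Q{\left(-71,146 \right)}}} + \frac{N}{38756} = \frac{20332}{\sqrt{27 \cdot 45 + 1340} \frac{1}{-30}} - \frac{44293}{38756} = \frac{20332}{\sqrt{1215 + 1340} \left(- \frac{1}{30}\right)} - \frac{44293}{38756} = \frac{20332}{\sqrt{2555} \left(- \frac{1}{30}\right)} - \frac{44293}{38756} = \frac{20332}{\left(- \frac{1}{30}\right) \sqrt{2555}} - \frac{44293}{38756} = 20332 \left(- \frac{6 \sqrt{2555}}{511}\right) - \frac{44293}{38756} = - \frac{121992 \sqrt{2555}}{511} - \frac{44293}{38756} = - \frac{44293}{38756} - \frac{121992 \sqrt{2555}}{511}$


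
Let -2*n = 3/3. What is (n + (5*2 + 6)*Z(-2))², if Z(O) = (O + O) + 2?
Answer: 4225/4 ≈ 1056.3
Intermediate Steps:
n = -½ (n = -3/(2*3) = -½*1 = -½ ≈ -0.50000)
Z(O) = 2 + 2*O (Z(O) = 2*O + 2 = 2 + 2*O)
(n + (5*2 + 6)*Z(-2))² = (-½ + (5*2 + 6)*(2 + 2*(-2)))² = (-½ + (10 + 6)*(2 - 4))² = (-½ + 16*(-2))² = (-½ - 32)² = (-65/2)² = 4225/4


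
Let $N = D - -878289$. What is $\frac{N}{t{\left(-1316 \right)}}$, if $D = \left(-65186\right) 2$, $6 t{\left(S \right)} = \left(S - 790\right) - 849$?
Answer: $- \frac{1495834}{985} \approx -1518.6$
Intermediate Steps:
$t{\left(S \right)} = - \frac{1639}{6} + \frac{S}{6}$ ($t{\left(S \right)} = \frac{\left(S - 790\right) - 849}{6} = \frac{\left(-790 + S\right) - 849}{6} = \frac{-1639 + S}{6} = - \frac{1639}{6} + \frac{S}{6}$)
$D = -130372$
$N = 747917$ ($N = -130372 - -878289 = -130372 + 878289 = 747917$)
$\frac{N}{t{\left(-1316 \right)}} = \frac{747917}{- \frac{1639}{6} + \frac{1}{6} \left(-1316\right)} = \frac{747917}{- \frac{1639}{6} - \frac{658}{3}} = \frac{747917}{- \frac{985}{2}} = 747917 \left(- \frac{2}{985}\right) = - \frac{1495834}{985}$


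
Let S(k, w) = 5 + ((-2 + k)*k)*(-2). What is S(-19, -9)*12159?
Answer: -9642087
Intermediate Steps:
S(k, w) = 5 - 2*k*(-2 + k) (S(k, w) = 5 + (k*(-2 + k))*(-2) = 5 - 2*k*(-2 + k))
S(-19, -9)*12159 = (5 - 2*(-19)**2 + 4*(-19))*12159 = (5 - 2*361 - 76)*12159 = (5 - 722 - 76)*12159 = -793*12159 = -9642087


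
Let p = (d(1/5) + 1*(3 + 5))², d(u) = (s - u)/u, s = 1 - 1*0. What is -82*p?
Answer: -11808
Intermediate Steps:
s = 1 (s = 1 + 0 = 1)
d(u) = (1 - u)/u
p = 144 (p = ((1 - 1/5)/((1/5)) + 1*(3 + 5))² = ((1 - 1/5)/((1*(⅕))) + 1*8)² = ((1 - 1*⅕)/(⅕) + 8)² = (5*(1 - ⅕) + 8)² = (5*(⅘) + 8)² = (4 + 8)² = 12² = 144)
-82*p = -82*144 = -11808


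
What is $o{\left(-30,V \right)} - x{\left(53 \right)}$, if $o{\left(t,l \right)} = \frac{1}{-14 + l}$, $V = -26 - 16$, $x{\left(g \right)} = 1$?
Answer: $- \frac{57}{56} \approx -1.0179$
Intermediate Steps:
$V = -42$ ($V = -26 - 16 = -42$)
$o{\left(-30,V \right)} - x{\left(53 \right)} = \frac{1}{-14 - 42} - 1 = \frac{1}{-56} - 1 = - \frac{1}{56} - 1 = - \frac{57}{56}$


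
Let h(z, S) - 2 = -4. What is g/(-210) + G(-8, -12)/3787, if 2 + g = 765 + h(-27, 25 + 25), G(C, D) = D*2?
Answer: -412421/113610 ≈ -3.6301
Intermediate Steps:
h(z, S) = -2 (h(z, S) = 2 - 4 = -2)
G(C, D) = 2*D
g = 761 (g = -2 + (765 - 2) = -2 + 763 = 761)
g/(-210) + G(-8, -12)/3787 = 761/(-210) + (2*(-12))/3787 = 761*(-1/210) - 24*1/3787 = -761/210 - 24/3787 = -412421/113610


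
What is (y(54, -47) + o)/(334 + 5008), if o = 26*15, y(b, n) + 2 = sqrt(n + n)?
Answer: 194/2671 + I*sqrt(94)/5342 ≈ 0.072632 + 0.0018149*I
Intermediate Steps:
y(b, n) = -2 + sqrt(2)*sqrt(n) (y(b, n) = -2 + sqrt(n + n) = -2 + sqrt(2*n) = -2 + sqrt(2)*sqrt(n))
o = 390
(y(54, -47) + o)/(334 + 5008) = ((-2 + sqrt(2)*sqrt(-47)) + 390)/(334 + 5008) = ((-2 + sqrt(2)*(I*sqrt(47))) + 390)/5342 = ((-2 + I*sqrt(94)) + 390)*(1/5342) = (388 + I*sqrt(94))*(1/5342) = 194/2671 + I*sqrt(94)/5342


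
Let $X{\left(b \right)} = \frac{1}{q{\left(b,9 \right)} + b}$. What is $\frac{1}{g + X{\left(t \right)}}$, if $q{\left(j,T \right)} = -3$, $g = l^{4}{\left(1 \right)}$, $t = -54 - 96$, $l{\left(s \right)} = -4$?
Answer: $\frac{153}{39167} \approx 0.0039063$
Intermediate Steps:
$t = -150$ ($t = -54 - 96 = -150$)
$g = 256$ ($g = \left(-4\right)^{4} = 256$)
$X{\left(b \right)} = \frac{1}{-3 + b}$
$\frac{1}{g + X{\left(t \right)}} = \frac{1}{256 + \frac{1}{-3 - 150}} = \frac{1}{256 + \frac{1}{-153}} = \frac{1}{256 - \frac{1}{153}} = \frac{1}{\frac{39167}{153}} = \frac{153}{39167}$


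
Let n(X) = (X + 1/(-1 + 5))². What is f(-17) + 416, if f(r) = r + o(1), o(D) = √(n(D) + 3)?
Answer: 399 + √73/4 ≈ 401.14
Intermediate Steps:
n(X) = (¼ + X)² (n(X) = (X + 1/4)² = (X + ¼)² = (¼ + X)²)
o(D) = √(3 + (1 + 4*D)²/16) (o(D) = √((1 + 4*D)²/16 + 3) = √(3 + (1 + 4*D)²/16))
f(r) = r + √73/4 (f(r) = r + √(48 + (1 + 4*1)²)/4 = r + √(48 + (1 + 4)²)/4 = r + √(48 + 5²)/4 = r + √(48 + 25)/4 = r + √73/4)
f(-17) + 416 = (-17 + √73/4) + 416 = 399 + √73/4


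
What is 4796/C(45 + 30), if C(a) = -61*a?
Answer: -4796/4575 ≈ -1.0483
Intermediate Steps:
4796/C(45 + 30) = 4796/((-61*(45 + 30))) = 4796/((-61*75)) = 4796/(-4575) = 4796*(-1/4575) = -4796/4575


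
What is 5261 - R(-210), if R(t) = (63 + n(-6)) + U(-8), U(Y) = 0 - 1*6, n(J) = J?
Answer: 5210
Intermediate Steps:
U(Y) = -6 (U(Y) = 0 - 6 = -6)
R(t) = 51 (R(t) = (63 - 6) - 6 = 57 - 6 = 51)
5261 - R(-210) = 5261 - 1*51 = 5261 - 51 = 5210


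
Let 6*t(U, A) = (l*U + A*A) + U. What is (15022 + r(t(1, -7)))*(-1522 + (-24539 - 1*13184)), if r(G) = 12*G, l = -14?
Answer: -592364030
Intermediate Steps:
t(U, A) = -13*U/6 + A²/6 (t(U, A) = ((-14*U + A*A) + U)/6 = ((-14*U + A²) + U)/6 = ((A² - 14*U) + U)/6 = (A² - 13*U)/6 = -13*U/6 + A²/6)
(15022 + r(t(1, -7)))*(-1522 + (-24539 - 1*13184)) = (15022 + 12*(-13/6*1 + (⅙)*(-7)²))*(-1522 + (-24539 - 1*13184)) = (15022 + 12*(-13/6 + (⅙)*49))*(-1522 + (-24539 - 13184)) = (15022 + 12*(-13/6 + 49/6))*(-1522 - 37723) = (15022 + 12*6)*(-39245) = (15022 + 72)*(-39245) = 15094*(-39245) = -592364030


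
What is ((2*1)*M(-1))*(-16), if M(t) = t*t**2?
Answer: 32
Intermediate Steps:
M(t) = t**3
((2*1)*M(-1))*(-16) = ((2*1)*(-1)**3)*(-16) = (2*(-1))*(-16) = -2*(-16) = 32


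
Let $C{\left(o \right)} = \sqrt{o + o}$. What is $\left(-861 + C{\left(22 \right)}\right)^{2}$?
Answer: $741365 - 3444 \sqrt{11} \approx 7.2994 \cdot 10^{5}$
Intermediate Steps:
$C{\left(o \right)} = \sqrt{2} \sqrt{o}$ ($C{\left(o \right)} = \sqrt{2 o} = \sqrt{2} \sqrt{o}$)
$\left(-861 + C{\left(22 \right)}\right)^{2} = \left(-861 + \sqrt{2} \sqrt{22}\right)^{2} = \left(-861 + 2 \sqrt{11}\right)^{2}$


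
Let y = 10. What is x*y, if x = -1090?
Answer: -10900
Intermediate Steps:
x*y = -1090*10 = -10900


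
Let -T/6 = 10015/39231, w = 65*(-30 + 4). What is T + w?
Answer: -22120160/13077 ≈ -1691.5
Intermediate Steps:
w = -1690 (w = 65*(-26) = -1690)
T = -20030/13077 (T = -60090/39231 = -6*10015/39231 = -20030/13077 ≈ -1.5317)
T + w = -20030/13077 - 1690 = -22120160/13077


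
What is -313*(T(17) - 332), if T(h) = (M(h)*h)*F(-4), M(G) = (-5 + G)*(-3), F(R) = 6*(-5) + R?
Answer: -6408988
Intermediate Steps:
F(R) = -30 + R
M(G) = 15 - 3*G
T(h) = -34*h*(15 - 3*h) (T(h) = ((15 - 3*h)*h)*(-30 - 4) = (h*(15 - 3*h))*(-34) = -34*h*(15 - 3*h))
-313*(T(17) - 332) = -313*(102*17*(-5 + 17) - 332) = -313*(102*17*12 - 332) = -313*(20808 - 332) = -313*20476 = -6408988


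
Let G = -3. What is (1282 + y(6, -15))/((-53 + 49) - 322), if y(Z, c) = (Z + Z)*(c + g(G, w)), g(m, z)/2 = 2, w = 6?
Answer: -575/163 ≈ -3.5276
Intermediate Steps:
g(m, z) = 4 (g(m, z) = 2*2 = 4)
y(Z, c) = 2*Z*(4 + c) (y(Z, c) = (Z + Z)*(c + 4) = (2*Z)*(4 + c) = 2*Z*(4 + c))
(1282 + y(6, -15))/((-53 + 49) - 322) = (1282 + 2*6*(4 - 15))/((-53 + 49) - 322) = (1282 + 2*6*(-11))/(-4 - 322) = (1282 - 132)/(-326) = 1150*(-1/326) = -575/163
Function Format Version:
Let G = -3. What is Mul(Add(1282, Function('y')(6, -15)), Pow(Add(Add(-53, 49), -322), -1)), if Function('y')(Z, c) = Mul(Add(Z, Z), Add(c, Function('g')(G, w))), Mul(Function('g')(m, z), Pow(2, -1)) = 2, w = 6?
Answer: Rational(-575, 163) ≈ -3.5276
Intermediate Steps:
Function('g')(m, z) = 4 (Function('g')(m, z) = Mul(2, 2) = 4)
Function('y')(Z, c) = Mul(2, Z, Add(4, c)) (Function('y')(Z, c) = Mul(Add(Z, Z), Add(c, 4)) = Mul(Mul(2, Z), Add(4, c)) = Mul(2, Z, Add(4, c)))
Mul(Add(1282, Function('y')(6, -15)), Pow(Add(Add(-53, 49), -322), -1)) = Mul(Add(1282, Mul(2, 6, Add(4, -15))), Pow(Add(Add(-53, 49), -322), -1)) = Mul(Add(1282, Mul(2, 6, -11)), Pow(Add(-4, -322), -1)) = Mul(Add(1282, -132), Pow(-326, -1)) = Mul(1150, Rational(-1, 326)) = Rational(-575, 163)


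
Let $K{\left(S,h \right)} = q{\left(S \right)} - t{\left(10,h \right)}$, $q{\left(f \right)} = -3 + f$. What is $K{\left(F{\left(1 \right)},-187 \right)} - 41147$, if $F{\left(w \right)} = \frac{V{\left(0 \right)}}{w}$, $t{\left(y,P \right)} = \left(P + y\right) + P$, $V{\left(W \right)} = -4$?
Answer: $-40790$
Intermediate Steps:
$t{\left(y,P \right)} = y + 2 P$
$F{\left(w \right)} = - \frac{4}{w}$
$K{\left(S,h \right)} = -13 + S - 2 h$ ($K{\left(S,h \right)} = \left(-3 + S\right) - \left(10 + 2 h\right) = -13 + S - 2 h$)
$K{\left(F{\left(1 \right)},-187 \right)} - 41147 = \left(-13 - \frac{4}{1} - -374\right) - 41147 = \left(-13 - 4 + 374\right) - 41147 = 357 - 41147 = -40790$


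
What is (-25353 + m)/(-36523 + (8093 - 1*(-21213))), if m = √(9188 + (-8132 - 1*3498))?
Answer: 25353/7217 - I*√2442/7217 ≈ 3.513 - 0.0068472*I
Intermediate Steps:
m = I*√2442 (m = √(9188 + (-8132 - 3498)) = √(9188 - 11630) = √(-2442) = I*√2442 ≈ 49.417*I)
(-25353 + m)/(-36523 + (8093 - 1*(-21213))) = (-25353 + I*√2442)/(-36523 + (8093 - 1*(-21213))) = (-25353 + I*√2442)/(-36523 + (8093 + 21213)) = (-25353 + I*√2442)/(-36523 + 29306) = (-25353 + I*√2442)/(-7217) = (-25353 + I*√2442)*(-1/7217) = 25353/7217 - I*√2442/7217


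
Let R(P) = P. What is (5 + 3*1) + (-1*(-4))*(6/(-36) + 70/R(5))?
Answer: 190/3 ≈ 63.333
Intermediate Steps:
(5 + 3*1) + (-1*(-4))*(6/(-36) + 70/R(5)) = (5 + 3*1) + (-1*(-4))*(6/(-36) + 70/5) = (5 + 3) + 4*(6*(-1/36) + 70*(⅕)) = 8 + 4*(-⅙ + 14) = 8 + 4*(83/6) = 8 + 166/3 = 190/3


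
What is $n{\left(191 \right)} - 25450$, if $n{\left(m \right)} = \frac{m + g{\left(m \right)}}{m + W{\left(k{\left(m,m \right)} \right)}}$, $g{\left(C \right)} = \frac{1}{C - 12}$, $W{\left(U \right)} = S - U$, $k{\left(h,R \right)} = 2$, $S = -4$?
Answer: $- \frac{168548512}{6623} \approx -25449.0$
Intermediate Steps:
$W{\left(U \right)} = -4 - U$
$g{\left(C \right)} = \frac{1}{-12 + C}$
$n{\left(m \right)} = \frac{m + \frac{1}{-12 + m}}{-6 + m}$ ($n{\left(m \right)} = \frac{m + \frac{1}{-12 + m}}{m - 6} = \frac{m + \frac{1}{-12 + m}}{-6 + m}$)
$n{\left(191 \right)} - 25450 = \frac{1 + 191 \left(-12 + 191\right)}{\left(-12 + 191\right) \left(-6 + 191\right)} - 25450 = \frac{1 + 191 \cdot 179}{179 \cdot 185} - 25450 = \frac{1}{179} \cdot \frac{1}{185} \left(1 + 34189\right) - 25450 = \frac{1}{179} \cdot \frac{1}{185} \cdot 34190 - 25450 = \frac{6838}{6623} - 25450 = - \frac{168548512}{6623}$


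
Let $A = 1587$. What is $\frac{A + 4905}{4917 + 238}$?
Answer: $\frac{6492}{5155} \approx 1.2594$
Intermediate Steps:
$\frac{A + 4905}{4917 + 238} = \frac{1587 + 4905}{4917 + 238} = \frac{6492}{5155}$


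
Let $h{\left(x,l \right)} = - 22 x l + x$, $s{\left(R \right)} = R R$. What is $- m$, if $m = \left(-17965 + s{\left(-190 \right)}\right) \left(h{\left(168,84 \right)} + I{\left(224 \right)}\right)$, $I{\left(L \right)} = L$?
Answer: $5623155720$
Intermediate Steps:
$s{\left(R \right)} = R^{2}$
$h{\left(x,l \right)} = x - 22 l x$ ($h{\left(x,l \right)} = - 22 l x + x = x - 22 l x$)
$m = -5623155720$ ($m = \left(-17965 + \left(-190\right)^{2}\right) \left(168 \left(1 - 1848\right) + 224\right) = \left(-17965 + 36100\right) \left(168 \left(1 - 1848\right) + 224\right) = 18135 \left(168 \left(-1847\right) + 224\right) = 18135 \left(-310296 + 224\right) = 18135 \left(-310072\right) = -5623155720$)
$- m = \left(-1\right) \left(-5623155720\right) = 5623155720$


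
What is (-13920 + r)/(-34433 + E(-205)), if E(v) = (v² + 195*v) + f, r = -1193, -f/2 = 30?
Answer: 15113/32443 ≈ 0.46583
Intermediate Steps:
f = -60 (f = -2*30 = -60)
E(v) = -60 + v² + 195*v (E(v) = (v² + 195*v) - 60 = -60 + v² + 195*v)
(-13920 + r)/(-34433 + E(-205)) = (-13920 - 1193)/(-34433 + (-60 + (-205)² + 195*(-205))) = -15113/(-34433 + (-60 + 42025 - 39975)) = -15113/(-34433 + 1990) = -15113/(-32443) = -15113*(-1/32443) = 15113/32443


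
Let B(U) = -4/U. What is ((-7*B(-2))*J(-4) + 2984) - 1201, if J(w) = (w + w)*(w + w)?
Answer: 887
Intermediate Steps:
J(w) = 4*w² (J(w) = (2*w)*(2*w) = 4*w²)
((-7*B(-2))*J(-4) + 2984) - 1201 = ((-(-28)/(-2))*(4*(-4)²) + 2984) - 1201 = ((-(-28)*(-1)/2)*(4*16) + 2984) - 1201 = (-7*2*64 + 2984) - 1201 = (-14*64 + 2984) - 1201 = (-896 + 2984) - 1201 = 2088 - 1201 = 887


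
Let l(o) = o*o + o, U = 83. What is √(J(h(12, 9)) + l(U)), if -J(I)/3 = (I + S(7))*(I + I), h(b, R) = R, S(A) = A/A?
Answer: 4*√402 ≈ 80.200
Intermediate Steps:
S(A) = 1
l(o) = o + o² (l(o) = o² + o = o + o²)
J(I) = -6*I*(1 + I) (J(I) = -3*(I + 1)*(I + I) = -3*(1 + I)*2*I = -6*I*(1 + I))
√(J(h(12, 9)) + l(U)) = √(-6*9*(1 + 9) + 83*(1 + 83)) = √(-6*9*10 + 83*84) = √(-540 + 6972) = √6432 = 4*√402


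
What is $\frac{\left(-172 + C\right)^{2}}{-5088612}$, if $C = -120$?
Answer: $- \frac{21316}{1272153} \approx -0.016756$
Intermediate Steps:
$\frac{\left(-172 + C\right)^{2}}{-5088612} = \frac{\left(-172 - 120\right)^{2}}{-5088612} = \left(-292\right)^{2} \left(- \frac{1}{5088612}\right) = 85264 \left(- \frac{1}{5088612}\right) = - \frac{21316}{1272153}$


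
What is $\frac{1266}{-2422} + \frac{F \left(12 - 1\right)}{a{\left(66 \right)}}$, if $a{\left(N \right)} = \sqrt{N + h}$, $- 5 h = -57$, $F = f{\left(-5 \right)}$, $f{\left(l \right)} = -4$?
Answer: $- \frac{633}{1211} - \frac{44 \sqrt{215}}{129} \approx -5.524$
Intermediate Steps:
$F = -4$
$h = \frac{57}{5}$ ($h = \left(- \frac{1}{5}\right) \left(-57\right) = \frac{57}{5} \approx 11.4$)
$a{\left(N \right)} = \sqrt{\frac{57}{5} + N}$ ($a{\left(N \right)} = \sqrt{N + \frac{57}{5}} = \sqrt{\frac{57}{5} + N}$)
$\frac{1266}{-2422} + \frac{F \left(12 - 1\right)}{a{\left(66 \right)}} = \frac{1266}{-2422} + \frac{\left(-4\right) \left(12 - 1\right)}{\frac{1}{5} \sqrt{285 + 25 \cdot 66}} = 1266 \left(- \frac{1}{2422}\right) + \frac{\left(-4\right) 11}{\frac{1}{5} \sqrt{285 + 1650}} = - \frac{633}{1211} - \frac{44}{\frac{1}{5} \sqrt{1935}} = - \frac{633}{1211} - \frac{44}{\frac{1}{5} \cdot 3 \sqrt{215}} = - \frac{633}{1211} - \frac{44}{\frac{3}{5} \sqrt{215}} = - \frac{633}{1211} - 44 \frac{\sqrt{215}}{129} = - \frac{633}{1211} - \frac{44 \sqrt{215}}{129}$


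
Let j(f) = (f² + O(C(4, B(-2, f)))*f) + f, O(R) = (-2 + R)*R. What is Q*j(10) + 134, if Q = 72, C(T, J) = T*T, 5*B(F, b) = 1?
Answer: 169334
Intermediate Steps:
B(F, b) = ⅕ (B(F, b) = (⅕)*1 = ⅕)
C(T, J) = T²
O(R) = R*(-2 + R)
j(f) = f² + 225*f (j(f) = (f² + (4²*(-2 + 4²))*f) + f = (f² + (16*(-2 + 16))*f) + f = (f² + (16*14)*f) + f = (f² + 224*f) + f = f² + 225*f)
Q*j(10) + 134 = 72*(10*(225 + 10)) + 134 = 72*(10*235) + 134 = 72*2350 + 134 = 169200 + 134 = 169334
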